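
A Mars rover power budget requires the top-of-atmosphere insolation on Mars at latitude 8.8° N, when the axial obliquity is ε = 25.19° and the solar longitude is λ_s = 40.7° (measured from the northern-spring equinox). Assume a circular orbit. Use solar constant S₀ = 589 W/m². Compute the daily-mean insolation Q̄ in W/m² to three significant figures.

Q̄ ≈ 191 W/m²

Solar declination: sin δ = sin ε · sin λ_s = sin 25.19° × sin 40.7° = 0.27755, so δ = +16.114°.
cos H₀ = −tan(+8.8°) tan(+16.114°) = -0.0447, H₀ = 1.6155 rad.
Bracket: H₀ sin φ sin δ + cos φ cos δ sin H₀ = 1.6155×0.15299×0.27755 + 0.98823×0.96071×0.99900 = 0.068598 + 0.948453 = 1.017051.
Q̄ = (S₀/π) × [bracket] = (589/π) × 1.017051 = 190.7 W/m².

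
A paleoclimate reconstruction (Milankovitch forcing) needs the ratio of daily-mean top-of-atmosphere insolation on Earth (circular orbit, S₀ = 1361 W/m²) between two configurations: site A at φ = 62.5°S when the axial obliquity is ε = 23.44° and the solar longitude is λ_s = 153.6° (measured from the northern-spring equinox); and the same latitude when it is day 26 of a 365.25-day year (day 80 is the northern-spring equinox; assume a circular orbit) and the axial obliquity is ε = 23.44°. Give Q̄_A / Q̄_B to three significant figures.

— Configuration A (φ=-62.5°):
Solar declination: sin δ = sin ε · sin λ_s = sin 23.44° × sin 153.6° = 0.17687, so δ = +10.188°.
cos H₀ = −tan(-62.5°) tan(+10.188°) = 0.3452, H₀ = 1.2183 rad.
Bracket: H₀ sin φ sin δ + cos φ cos δ sin H₀ = 1.2183×-0.88701×0.17687 + 0.46175×0.98423×0.93853 = -0.191134 + 0.426532 = 0.235398.
Q̄ = (S₀/π) × [bracket] = (1361/π) × 0.235398 = 101.98 W/m².
— Configuration B (φ=-62.5°):
Solar longitude: λ_s = 360° × (26 − 80)/365.25 = -53.224°, i.e. -53.224° + 360° = 306.776°.
sin δ = sin 23.44° × sin 306.776° = -0.31862, so δ = -18.580°.
cos H₀ = −tan(-62.5°) tan(-18.580°) = -0.6457, H₀ = 2.2728 rad.
Bracket: H₀ sin φ sin δ + cos φ cos δ sin H₀ = 2.2728×-0.88701×-0.31862 + 0.46175×0.94788×0.76358 = 0.642337 + 0.334206 = 0.976543.
Q̄ = (S₀/π) × [bracket] = (1361/π) × 0.976543 = 423.06 W/m².
Ratio Q̄_A / Q̄_B = 101.98 / 423.06 = 0.2411.

Q̄_A / Q̄_B ≈ 0.241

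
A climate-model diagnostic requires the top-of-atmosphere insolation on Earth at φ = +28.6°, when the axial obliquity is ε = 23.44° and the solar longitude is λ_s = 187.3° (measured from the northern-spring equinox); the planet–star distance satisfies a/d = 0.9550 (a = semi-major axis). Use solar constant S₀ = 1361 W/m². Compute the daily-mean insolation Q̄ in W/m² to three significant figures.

Q̄ ≈ 332 W/m²

Solar declination: sin δ = sin ε · sin λ_s = sin 23.44° × sin 187.3° = -0.05054, so δ = -2.897°.
cos H₀ = −tan(+28.6°) tan(-2.897°) = 0.0276, H₀ = 1.5432 rad.
Bracket: H₀ sin φ sin δ + cos φ cos δ sin H₀ = 1.5432×0.47869×-0.05054 + 0.87798×0.99872×0.99962 = -0.037335 + 0.876523 = 0.839188.
Inverse-square distance factor (a/d)² = 0.9550² = 0.912025.
Q̄ = (S₀/π) × 0.912025 × [bracket] = (1361/π) × 0.912025 × 0.839188 = 331.6 W/m².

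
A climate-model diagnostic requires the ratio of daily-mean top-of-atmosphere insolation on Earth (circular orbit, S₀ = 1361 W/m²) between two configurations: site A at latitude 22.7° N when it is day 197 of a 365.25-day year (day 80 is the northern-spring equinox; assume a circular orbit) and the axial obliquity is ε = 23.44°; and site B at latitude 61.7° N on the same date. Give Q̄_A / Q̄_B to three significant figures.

Q̄_A / Q̄_B ≈ 1.03

— Configuration A (φ=+22.7°):
Solar longitude: λ_s = 360° × (197 − 80)/365.25 = 115.318°.
sin δ = sin 23.44° × sin 115.318° = 0.35958, so δ = +21.074°.
cos H₀ = −tan(+22.7°) tan(+21.074°) = -0.1612, H₀ = 1.7327 rad.
Bracket: H₀ sin φ sin δ + cos φ cos δ sin H₀ = 1.7327×0.38591×0.35958 + 0.92254×0.93311×0.98692 = 0.240439 + 0.849572 = 1.090011.
Q̄ = (S₀/π) × [bracket] = (1361/π) × 1.090011 = 472.21 W/m².
— Configuration B (φ=+61.7°):
cos H₀ = −tan(+61.7°) tan(+21.074°) = -0.7157, H₀ = 2.3684 rad.
Bracket: H₀ sin φ sin δ + cos φ cos δ sin H₀ = 2.3684×0.88048×0.35958 + 0.47409×0.93311×0.69843 = 0.749843 + 0.308970 = 1.058813.
Q̄ = (S₀/π) × [bracket] = (1361/π) × 1.058813 = 458.70 W/m².
Ratio Q̄_A / Q̄_B = 472.21 / 458.70 = 1.029.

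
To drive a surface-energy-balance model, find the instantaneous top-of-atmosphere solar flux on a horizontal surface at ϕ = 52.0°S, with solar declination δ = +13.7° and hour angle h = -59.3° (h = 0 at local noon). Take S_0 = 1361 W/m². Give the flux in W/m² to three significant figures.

162 W/m²

cos θ_z = sin ϕ sin δ + cos ϕ cos δ cos h = -0.186631 + 0.305379 = 0.118748.
Flux = S_0 · cos θ_z = 1361 × 0.118748 = 161.6 W/m².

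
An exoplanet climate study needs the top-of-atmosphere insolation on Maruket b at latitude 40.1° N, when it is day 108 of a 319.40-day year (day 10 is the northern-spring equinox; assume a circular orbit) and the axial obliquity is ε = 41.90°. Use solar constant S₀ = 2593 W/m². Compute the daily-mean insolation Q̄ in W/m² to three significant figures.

Q̄ ≈ 1.13e+03 W/m²

Solar longitude: λ_s = 360° × (108 − 10)/319.40 = 110.457°.
sin δ = sin 41.90° × sin 110.457° = 0.62572, so δ = +38.735°.
cos H₀ = −tan(+40.1°) tan(+38.735°) = -0.6755, H₀ = 2.3124 rad.
Bracket: H₀ sin φ sin δ + cos φ cos δ sin H₀ = 2.3124×0.64412×0.62572 + 0.76492×0.78005×0.73739 = 0.931987 + 0.439983 = 1.371970.
Q̄ = (S₀/π) × [bracket] = (2593/π) × 1.371970 = 1132 W/m².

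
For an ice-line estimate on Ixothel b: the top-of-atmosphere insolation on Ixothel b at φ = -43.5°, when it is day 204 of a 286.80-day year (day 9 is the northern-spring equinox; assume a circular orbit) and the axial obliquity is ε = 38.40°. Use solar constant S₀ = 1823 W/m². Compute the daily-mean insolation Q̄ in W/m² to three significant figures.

Solar longitude: λ_s = 360° × (204 − 9)/286.80 = 244.770°.
sin δ = sin 38.40° × sin 244.770° = -0.56189, so δ = -34.187°.
cos H₀ = −tan(-43.5°) tan(-34.187°) = -0.6446, H₀ = 2.2713 rad.
Bracket: H₀ sin φ sin δ + cos φ cos δ sin H₀ = 2.2713×-0.68835×-0.56189 + 0.72537×0.82721×0.76452 = 0.878487 + 0.458737 = 1.337224.
Q̄ = (S₀/π) × [bracket] = (1823/π) × 1.337224 = 776.0 W/m².

Q̄ ≈ 776 W/m²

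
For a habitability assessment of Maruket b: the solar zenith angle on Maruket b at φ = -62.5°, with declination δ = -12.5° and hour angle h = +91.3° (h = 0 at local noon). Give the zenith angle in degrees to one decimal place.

θ_z = 79.5°

cos θ_z = sin φ sin δ + cos φ cos δ cos h = 0.191984 + -0.010228 = 0.181756.
θ_z = arccos(0.181756) = 79.5°.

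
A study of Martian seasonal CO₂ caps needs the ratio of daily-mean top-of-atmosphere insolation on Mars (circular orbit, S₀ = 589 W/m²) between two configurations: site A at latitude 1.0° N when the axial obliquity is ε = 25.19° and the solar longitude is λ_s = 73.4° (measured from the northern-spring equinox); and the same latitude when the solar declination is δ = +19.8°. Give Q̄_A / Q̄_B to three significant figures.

Q̄_A / Q̄_B ≈ 0.973

— Configuration A (φ=+1.0°):
Solar declination: sin δ = sin ε · sin λ_s = sin 25.19° × sin 73.4° = 0.40788, so δ = +24.072°.
cos H₀ = −tan(+1.0°) tan(+24.072°) = -0.0078, H₀ = 1.5786 rad.
Bracket: H₀ sin φ sin δ + cos φ cos δ sin H₀ = 1.5786×0.01745×0.40788 + 0.99985×0.91303×0.99997 = 0.011236 + 0.912866 = 0.924102.
Q̄ = (S₀/π) × [bracket] = (589/π) × 0.924102 = 173.25 W/m².
— Configuration B (φ=+1.0°):
cos H₀ = −tan(+1.0°) tan(+19.800°) = -0.0063, H₀ = 1.5771 rad.
Bracket: H₀ sin φ sin δ + cos φ cos δ sin H₀ = 1.5771×0.01745×0.33874 + 0.99985×0.94088×0.99998 = 0.009322 + 0.940720 = 0.950042.
Q̄ = (S₀/π) × [bracket] = (589/π) × 0.950042 = 178.12 W/m².
Ratio Q̄_A / Q̄_B = 173.25 / 178.12 = 0.9727.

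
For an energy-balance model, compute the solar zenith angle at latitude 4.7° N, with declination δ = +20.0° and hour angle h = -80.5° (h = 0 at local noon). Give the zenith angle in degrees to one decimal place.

θ_z = 79.5°

cos θ_z = sin φ sin δ + cos φ cos δ cos h = 0.028025 + 0.154572 = 0.182597.
θ_z = arccos(0.182597) = 79.5°.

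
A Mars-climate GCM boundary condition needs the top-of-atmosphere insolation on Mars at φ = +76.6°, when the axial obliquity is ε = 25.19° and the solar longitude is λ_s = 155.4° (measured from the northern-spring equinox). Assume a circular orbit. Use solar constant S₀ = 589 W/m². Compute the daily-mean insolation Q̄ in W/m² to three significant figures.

Solar declination: sin δ = sin ε · sin λ_s = sin 25.19° × sin 155.4° = 0.17718, so δ = +10.205°.
cos H₀ = −tan(+76.6°) tan(+10.205°) = -0.7557, H₀ = 2.4275 rad.
Bracket: H₀ sin φ sin δ + cos φ cos δ sin H₀ = 2.4275×0.97278×0.17718 + 0.23175×0.98418×0.65495 = 0.418397 + 0.149383 = 0.567780.
Q̄ = (S₀/π) × [bracket] = (589/π) × 0.567780 = 106.4 W/m².

Q̄ ≈ 106 W/m²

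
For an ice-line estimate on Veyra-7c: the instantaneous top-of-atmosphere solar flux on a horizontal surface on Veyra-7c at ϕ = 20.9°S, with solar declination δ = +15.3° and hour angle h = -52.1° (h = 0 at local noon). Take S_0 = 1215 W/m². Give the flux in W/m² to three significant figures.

558 W/m²

cos θ_z = sin ϕ sin δ + cos ϕ cos δ cos h = -0.094134 + 0.553529 = 0.459395.
Flux = S_0 · cos θ_z = 1215 × 0.459395 = 558.2 W/m².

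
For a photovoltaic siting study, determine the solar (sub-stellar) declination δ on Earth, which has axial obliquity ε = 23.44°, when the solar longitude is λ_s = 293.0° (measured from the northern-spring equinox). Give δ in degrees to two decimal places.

sin δ = sin ε · sin λ_s = sin 23.44° × sin 293.0° = -0.366166.
δ = arcsin(-0.366166) = -21.48°.

δ = -21.48°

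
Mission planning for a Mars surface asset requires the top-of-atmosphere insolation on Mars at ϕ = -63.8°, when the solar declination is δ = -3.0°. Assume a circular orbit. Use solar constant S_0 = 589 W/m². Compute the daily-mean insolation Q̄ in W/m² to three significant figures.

cos h₀ = −tan(-63.8°) tan(-3.000°) = -0.1065, h₀ = 1.6775 rad.
Bracket: h₀ sin ϕ sin δ + cos ϕ cos δ sin h₀ = 1.6775×-0.89726×-0.05234 + 0.44151×0.99863×0.99431 = 0.078780 + 0.438396 = 0.517176.
Q̄ = (S_0/π) × [bracket] = (589/π) × 0.517176 = 96.96 W/m².

Q̄ ≈ 97.0 W/m²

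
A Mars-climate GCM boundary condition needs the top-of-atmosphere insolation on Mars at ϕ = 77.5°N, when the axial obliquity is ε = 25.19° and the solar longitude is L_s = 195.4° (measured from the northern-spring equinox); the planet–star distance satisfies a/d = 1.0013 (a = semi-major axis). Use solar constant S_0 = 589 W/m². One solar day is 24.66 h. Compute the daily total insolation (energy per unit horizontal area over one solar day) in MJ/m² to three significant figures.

Solar declination: sin δ = sin ε · sin L_s = sin 25.19° × sin 195.4° = -0.11303, so δ = -6.490°.
cos h₀ = −tan(+77.5°) tan(-6.490°) = 0.5131, h₀ = 1.0320 rad.
Bracket: h₀ sin ϕ sin δ + cos ϕ cos δ sin h₀ = 1.0320×0.97630×-0.11303 + 0.21644×0.99359×0.85832 = -0.113882 + 0.184584 = 0.070702.
Inverse-square distance factor (a/d)² = 1.0013² = 1.002602.
Q̄ = (S_0/π) × 1.002602 × [bracket] = (589/π) × 1.002602 × 0.070702 = 13.290 W/m².
Daily total = Q̄ × 24.66 h × 3600 s/h = 13.290 × 24.66 × 3600 / 10⁶ = 1.180 MJ/m².

1.18 MJ/m²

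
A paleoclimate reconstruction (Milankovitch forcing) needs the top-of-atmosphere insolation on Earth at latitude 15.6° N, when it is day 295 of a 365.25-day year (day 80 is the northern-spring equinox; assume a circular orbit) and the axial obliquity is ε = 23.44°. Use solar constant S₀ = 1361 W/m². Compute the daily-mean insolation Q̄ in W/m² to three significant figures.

Q̄ ≈ 370 W/m²

Solar longitude: λ_s = 360° × (295 − 80)/365.25 = 211.910°.
sin δ = sin 23.44° × sin 211.910° = -0.21026, so δ = -12.138°.
cos H₀ = −tan(+15.6°) tan(-12.138°) = 0.0600, H₀ = 1.5107 rad.
Bracket: H₀ sin φ sin δ + cos φ cos δ sin H₀ = 1.5107×0.26892×-0.21026 + 0.96316×0.97764×0.99820 = -0.085420 + 0.939929 = 0.854509.
Q̄ = (S₀/π) × [bracket] = (1361/π) × 0.854509 = 370.2 W/m².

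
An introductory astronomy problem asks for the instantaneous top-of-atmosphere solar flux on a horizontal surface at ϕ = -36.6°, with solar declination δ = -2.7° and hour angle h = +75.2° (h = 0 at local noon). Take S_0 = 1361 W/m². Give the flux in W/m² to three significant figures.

cos θ_z = sin ϕ sin δ + cos ϕ cos δ cos h = 0.028086 + 0.204849 = 0.232935.
Flux = S_0 · cos θ_z = 1361 × 0.232935 = 317.0 W/m².

317 W/m²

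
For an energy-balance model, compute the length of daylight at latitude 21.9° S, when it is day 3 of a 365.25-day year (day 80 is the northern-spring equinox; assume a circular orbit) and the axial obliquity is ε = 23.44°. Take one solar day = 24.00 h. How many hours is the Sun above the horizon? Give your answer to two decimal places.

Solar longitude: λ_s = 360° × (3 − 80)/365.25 = -75.893°, i.e. -75.893° + 360° = 284.107°.
sin δ = sin 23.44° × sin 284.107° = -0.38579, so δ = -22.693°.
cos H₀ = −tan φ · tan δ = −tan(-21.9°) × tan(-22.693°) = -0.1681, so H₀ = 1.7397 rad = 99.68°.
Daylight = 2H₀/(2π) × 24.00 h = (1.7397/π) × 24.00 = 13.29 h.

13.29 h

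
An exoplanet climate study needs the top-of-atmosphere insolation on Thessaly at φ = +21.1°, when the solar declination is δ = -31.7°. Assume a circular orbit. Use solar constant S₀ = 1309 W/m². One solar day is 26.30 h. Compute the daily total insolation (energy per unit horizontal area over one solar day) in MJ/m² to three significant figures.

20.5 MJ/m²

cos H₀ = −tan(+21.1°) tan(-31.700°) = 0.2383, H₀ = 1.3302 rad.
Bracket: H₀ sin φ sin δ + cos φ cos δ sin H₀ = 1.3302×0.36000×-0.52547 + 0.93295×0.85081×0.97119 = -0.251633 + 0.770895 = 0.519262.
Q̄ = (S₀/π) × [bracket] = (1309/π) × 0.519262 = 216.36 W/m².
Daily total = Q̄ × 26.30 h × 3600 s/h = 216.36 × 26.30 × 3600 / 10⁶ = 20.48 MJ/m².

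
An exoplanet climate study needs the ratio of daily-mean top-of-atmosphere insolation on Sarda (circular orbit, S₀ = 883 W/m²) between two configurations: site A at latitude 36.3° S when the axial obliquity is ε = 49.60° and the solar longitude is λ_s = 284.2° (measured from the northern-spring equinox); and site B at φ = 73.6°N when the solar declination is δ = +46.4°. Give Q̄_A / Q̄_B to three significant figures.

— Configuration A (φ=-36.3°):
Solar declination: sin δ = sin ε · sin λ_s = sin 49.60° × sin 284.2° = -0.73827, so δ = -47.584°.
cos H₀ = −tan(-36.3°) tan(-47.584°) = -0.8040, H₀ = 2.5048 rad.
Bracket: H₀ sin φ sin δ + cos φ cos δ sin H₀ = 2.5048×-0.59201×-0.73827 + 0.80593×0.67451×0.59461 = 1.094756 + 0.323235 = 1.417991.
Q̄ = (S₀/π) × [bracket] = (883/π) × 1.417991 = 398.55 W/m².
— Configuration B (φ=+73.6°):
cos H₀ = −tan(+73.6°) tan(+46.400°) = -3.5679 ≤ −1 ⇒ polar day, H₀ = π.
Bracket: H₀ sin φ sin δ + cos φ cos δ sin H₀ = 3.1416×0.95931×0.72417 + 0.28234×0.68962×0.00000 = 2.182481 + 0.000000 = 2.182481.
Q̄ = (S₀/π) × [bracket] = (883/π) × 2.182481 = 613.42 W/m².
Ratio Q̄_A / Q̄_B = 398.55 / 613.42 = 0.6497.

Q̄_A / Q̄_B ≈ 0.650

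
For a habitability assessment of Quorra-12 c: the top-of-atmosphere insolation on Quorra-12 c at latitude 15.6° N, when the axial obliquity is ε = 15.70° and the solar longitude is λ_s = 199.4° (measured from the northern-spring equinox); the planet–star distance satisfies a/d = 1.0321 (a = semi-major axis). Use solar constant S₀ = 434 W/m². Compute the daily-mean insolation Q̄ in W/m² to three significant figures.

Q̄ ≈ 136 W/m²

Solar declination: sin δ = sin ε · sin λ_s = sin 15.70° × sin 199.4° = -0.08988, so δ = -5.157°.
cos H₀ = −tan(+15.6°) tan(-5.157°) = 0.0252, H₀ = 1.5456 rad.
Bracket: H₀ sin φ sin δ + cos φ cos δ sin H₀ = 1.5456×0.26892×-0.08988 + 0.96316×0.99595×0.99968 = -0.037358 + 0.958952 = 0.921594.
Inverse-square distance factor (a/d)² = 1.0321² = 1.065230.
Q̄ = (S₀/π) × 1.065230 × [bracket] = (434/π) × 1.065230 × 0.921594 = 135.6 W/m².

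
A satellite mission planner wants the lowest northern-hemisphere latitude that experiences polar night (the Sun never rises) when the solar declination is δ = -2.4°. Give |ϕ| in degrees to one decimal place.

|ϕ| = 87.6°

Polar night requires cos h₀ = −tan ϕ tan δ ≥ 1, i.e. tan ϕ tan δ ≤ −1.
The boundary is |tan ϕ| · |tan δ| = 1, so |ϕ| = 90° − |δ| = 90° − 2.4° = 87.6° in the northern hemisphere.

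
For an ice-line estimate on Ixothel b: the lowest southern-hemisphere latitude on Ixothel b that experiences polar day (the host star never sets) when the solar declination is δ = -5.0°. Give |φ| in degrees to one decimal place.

|φ| = 85.0°

Polar day requires cos H₀ = −tan φ tan δ ≤ −1, i.e. tan φ tan δ ≥ 1.
The boundary is |tan φ| · |tan δ| = 1, so |φ| = 90° − |δ| = 90° − 5.0° = 85.0° in the southern hemisphere.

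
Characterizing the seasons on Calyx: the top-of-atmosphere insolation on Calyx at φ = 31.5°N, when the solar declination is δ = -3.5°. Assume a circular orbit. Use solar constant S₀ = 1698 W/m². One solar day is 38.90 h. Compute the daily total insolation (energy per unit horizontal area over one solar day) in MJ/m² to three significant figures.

cos H₀ = −tan(+31.5°) tan(-3.500°) = 0.0375, H₀ = 1.5333 rad.
Bracket: H₀ sin φ sin δ + cos φ cos δ sin H₀ = 1.5333×0.52250×-0.06105 + 0.85264×0.99813×0.99930 = -0.048910 + 0.850450 = 0.801540.
Q̄ = (S₀/π) × [bracket] = (1698/π) × 0.801540 = 433.22 W/m².
Daily total = Q̄ × 38.90 h × 3600 s/h = 433.22 × 38.90 × 3600 / 10⁶ = 60.67 MJ/m².

60.7 MJ/m²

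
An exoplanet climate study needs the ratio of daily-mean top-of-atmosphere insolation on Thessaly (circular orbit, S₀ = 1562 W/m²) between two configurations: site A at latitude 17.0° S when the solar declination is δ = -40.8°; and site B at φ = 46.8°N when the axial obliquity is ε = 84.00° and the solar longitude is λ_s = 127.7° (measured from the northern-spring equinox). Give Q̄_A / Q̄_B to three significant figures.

Q̄_A / Q̄_B ≈ 0.582

— Configuration A (φ=-17.0°):
cos H₀ = −tan(-17.0°) tan(-40.800°) = -0.2639, H₀ = 1.8379 rad.
Bracket: H₀ sin φ sin δ + cos φ cos δ sin H₀ = 1.8379×-0.29237×-0.65342 + 0.95630×0.75700×0.96455 = 0.351113 + 0.698256 = 1.049369.
Q̄ = (S₀/π) × [bracket] = (1562/π) × 1.049369 = 521.75 W/m².
— Configuration B (φ=+46.8°):
Solar declination: sin δ = sin ε · sin λ_s = sin 84.00° × sin 127.7° = 0.78689, so δ = +51.896°.
cos H₀ = −tan(+46.8°) tan(+51.896°) = -1.3579 ≤ −1 ⇒ polar day, H₀ = π.
Bracket: H₀ sin φ sin δ + cos φ cos δ sin H₀ = 3.1416×0.72897×0.78689 + 0.68455×0.61709×0.00000 = 1.802082 + 0.000000 = 1.802082.
Q̄ = (S₀/π) × [bracket] = (1562/π) × 1.802082 = 896.00 W/m².
Ratio Q̄_A / Q̄_B = 521.75 / 896.00 = 0.5823.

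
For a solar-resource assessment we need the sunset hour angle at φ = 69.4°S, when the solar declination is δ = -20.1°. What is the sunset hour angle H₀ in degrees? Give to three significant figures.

cos H₀ = −tan φ · tan δ = −tan(-69.4°) × tan(-20.100°) = -0.9736, so H₀ = 2.9113 rad = 166.80°.

H₀ = 167°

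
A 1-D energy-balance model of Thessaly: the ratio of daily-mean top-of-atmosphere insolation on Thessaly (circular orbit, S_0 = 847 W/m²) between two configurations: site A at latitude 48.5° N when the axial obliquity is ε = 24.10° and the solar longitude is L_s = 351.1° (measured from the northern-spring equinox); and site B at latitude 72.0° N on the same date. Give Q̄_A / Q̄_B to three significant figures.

— Configuration A (ϕ=+48.5°):
Solar declination: sin δ = sin ε · sin L_s = sin 24.10° × sin 351.1° = -0.06317, so δ = -3.622°.
cos h₀ = −tan(+48.5°) tan(-3.622°) = 0.0715, h₀ = 1.4992 rad.
Bracket: h₀ sin ϕ sin δ + cos ϕ cos δ sin h₀ = 1.4992×0.74896×-0.06317 + 0.66262×0.99800×0.99744 = -0.070930 + 0.659602 = 0.588672.
Q̄ = (S_0/π) × [bracket] = (847/π) × 0.588672 = 158.71 W/m².
— Configuration B (ϕ=+72.0°):
cos h₀ = −tan(+72.0°) tan(-3.622°) = 0.1948, h₀ = 1.3747 rad.
Bracket: h₀ sin ϕ sin δ + cos ϕ cos δ sin h₀ = 1.3747×0.95106×-0.06317 + 0.30902×0.99800×0.98084 = -0.082590 + 0.302493 = 0.219903.
Q̄ = (S_0/π) × [bracket] = (847/π) × 0.219903 = 59.288 W/m².
Ratio Q̄_A / Q̄_B = 158.71 / 59.288 = 2.677.

Q̄_A / Q̄_B ≈ 2.68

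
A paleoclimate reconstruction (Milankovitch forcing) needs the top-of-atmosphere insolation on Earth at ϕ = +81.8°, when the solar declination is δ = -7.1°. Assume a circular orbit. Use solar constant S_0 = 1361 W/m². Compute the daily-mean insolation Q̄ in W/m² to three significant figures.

cos h₀ = −tan(+81.8°) tan(-7.100°) = 0.8644, h₀ = 0.5269 rad.
Bracket: h₀ sin ϕ sin δ + cos ϕ cos δ sin h₀ = 0.5269×0.98978×-0.12360 + 0.14263×0.99233×0.50287 = -0.064459 + 0.071174 = 0.006715.
Q̄ = (S_0/π) × [bracket] = (1361/π) × 0.006715 = 2.909 W/m².

Q̄ ≈ 2.91 W/m²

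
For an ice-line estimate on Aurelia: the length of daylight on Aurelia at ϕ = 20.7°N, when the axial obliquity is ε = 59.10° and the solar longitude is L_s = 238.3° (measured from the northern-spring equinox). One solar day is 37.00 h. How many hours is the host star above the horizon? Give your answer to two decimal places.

Solar declination: sin δ = sin ε · sin L_s = sin 59.10° × sin 238.3° = -0.73005, so δ = -46.891°.
cos h₀ = −tan ϕ · tan δ = −tan(+20.7°) × tan(-46.891°) = 0.4037, so h₀ = 1.1553 rad = 66.19°.
Daylight = 2h₀/(2π) × 37.00 h = (1.1553/π) × 37.00 = 13.61 h.

13.61 h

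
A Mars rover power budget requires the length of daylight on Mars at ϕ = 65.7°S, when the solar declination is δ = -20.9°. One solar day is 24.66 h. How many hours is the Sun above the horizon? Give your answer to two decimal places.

20.24 h

cos h₀ = −tan ϕ · tan δ = −tan(-65.7°) × tan(-20.900°) = -0.8457, so h₀ = 2.5787 rad = 147.75°.
Daylight = 2h₀/(2π) × 24.66 h = (2.5787/π) × 24.66 = 20.24 h.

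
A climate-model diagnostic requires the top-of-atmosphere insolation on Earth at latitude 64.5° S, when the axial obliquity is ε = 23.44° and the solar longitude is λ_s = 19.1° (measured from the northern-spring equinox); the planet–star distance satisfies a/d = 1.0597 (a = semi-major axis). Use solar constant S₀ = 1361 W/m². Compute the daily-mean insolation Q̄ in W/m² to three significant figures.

Solar declination: sin δ = sin ε · sin λ_s = sin 23.44° × sin 19.1° = 0.13016, so δ = +7.479°.
cos H₀ = −tan(-64.5°) tan(+7.479°) = 0.2752, H₀ = 1.2920 rad.
Bracket: H₀ sin φ sin δ + cos φ cos δ sin H₀ = 1.2920×-0.90259×0.13016 + 0.43051×0.99149×0.96138 = -0.151786 + 0.410362 = 0.258576.
Inverse-square distance factor (a/d)² = 1.0597² = 1.122964.
Q̄ = (S₀/π) × 1.122964 × [bracket] = (1361/π) × 1.122964 × 0.258576 = 125.8 W/m².

Q̄ ≈ 126 W/m²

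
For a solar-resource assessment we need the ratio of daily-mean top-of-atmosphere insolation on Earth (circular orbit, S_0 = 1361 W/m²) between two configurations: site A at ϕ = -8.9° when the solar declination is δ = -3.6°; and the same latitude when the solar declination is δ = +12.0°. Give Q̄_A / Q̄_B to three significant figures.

— Configuration A (ϕ=-8.9°):
cos h₀ = −tan(-8.9°) tan(-3.600°) = -0.0099, h₀ = 1.5806 rad.
Bracket: h₀ sin ϕ sin δ + cos ϕ cos δ sin h₀ = 1.5806×-0.15471×-0.06279 + 0.98796×0.99803×0.99995 = 0.015354 + 0.985964 = 1.001318.
Q̄ = (S_0/π) × [bracket] = (1361/π) × 1.001318 = 433.79 W/m².
— Configuration B (ϕ=-8.9°):
cos h₀ = −tan(-8.9°) tan(+12.000°) = 0.0333, h₀ = 1.5375 rad.
Bracket: h₀ sin ϕ sin δ + cos ϕ cos δ sin h₀ = 1.5375×-0.15471×0.20791 + 0.98796×0.97815×0.99945 = -0.049455 + 0.965842 = 0.916387.
Q̄ = (S_0/π) × [bracket] = (1361/π) × 0.916387 = 397.00 W/m².
Ratio Q̄_A / Q̄_B = 433.79 / 397.00 = 1.093.

Q̄_A / Q̄_B ≈ 1.09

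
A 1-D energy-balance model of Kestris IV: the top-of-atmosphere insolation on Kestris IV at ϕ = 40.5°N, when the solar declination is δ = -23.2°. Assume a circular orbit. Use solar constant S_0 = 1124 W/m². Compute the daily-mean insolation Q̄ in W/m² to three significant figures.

Q̄ ≈ 123 W/m²

cos h₀ = −tan(+40.5°) tan(-23.200°) = 0.3661, h₀ = 1.1960 rad.
Bracket: h₀ sin ϕ sin δ + cos ϕ cos δ sin h₀ = 1.1960×0.64945×-0.39394 + 0.76041×0.91914×0.93059 = -0.305990 + 0.650411 = 0.344421.
Q̄ = (S_0/π) × [bracket] = (1124/π) × 0.344421 = 123.2 W/m².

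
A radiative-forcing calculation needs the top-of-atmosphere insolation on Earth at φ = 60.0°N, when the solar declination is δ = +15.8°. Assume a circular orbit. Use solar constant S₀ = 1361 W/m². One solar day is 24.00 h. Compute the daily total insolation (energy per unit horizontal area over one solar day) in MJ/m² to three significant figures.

cos H₀ = −tan(+60.0°) tan(+15.800°) = -0.4901, H₀ = 2.0830 rad.
Bracket: H₀ sin φ sin δ + cos φ cos δ sin H₀ = 2.0830×0.86603×0.27228 + 0.50000×0.96222×0.87165 = 0.491177 + 0.419360 = 0.910537.
Q̄ = (S₀/π) × [bracket] = (1361/π) × 0.910537 = 394.46 W/m².
Daily total = Q̄ × 24.00 h × 3600 s/h = 394.46 × 24.00 × 3600 / 10⁶ = 34.08 MJ/m².

34.1 MJ/m²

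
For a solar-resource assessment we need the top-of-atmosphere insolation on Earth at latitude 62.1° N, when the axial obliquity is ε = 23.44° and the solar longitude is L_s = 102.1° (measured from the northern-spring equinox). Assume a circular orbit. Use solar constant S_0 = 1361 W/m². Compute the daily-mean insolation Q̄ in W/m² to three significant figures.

Q̄ ≈ 484 W/m²

Solar declination: sin δ = sin ε · sin L_s = sin 23.44° × sin 102.1° = 0.38895, so δ = +22.889°.
cos h₀ = −tan(+62.1°) tan(+22.889°) = -0.7974, h₀ = 2.4938 rad.
Bracket: h₀ sin ϕ sin δ + cos ϕ cos δ sin h₀ = 2.4938×0.88377×0.38895 + 0.46793×0.92126×0.60347 = 0.857225 + 0.260147 = 1.117372.
Q̄ = (S_0/π) × [bracket] = (1361/π) × 1.117372 = 484.1 W/m².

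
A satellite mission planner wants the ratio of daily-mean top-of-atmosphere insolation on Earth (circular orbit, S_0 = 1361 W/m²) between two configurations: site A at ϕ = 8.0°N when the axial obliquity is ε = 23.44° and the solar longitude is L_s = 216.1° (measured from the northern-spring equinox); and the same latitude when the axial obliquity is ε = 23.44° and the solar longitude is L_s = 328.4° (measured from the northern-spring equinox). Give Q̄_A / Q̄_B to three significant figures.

Q̄_A / Q̄_B ≈ 0.988

— Configuration A (ϕ=+8.0°):
Solar declination: sin δ = sin ε · sin L_s = sin 23.44° × sin 216.1° = -0.23438, so δ = -13.555°.
cos h₀ = −tan(+8.0°) tan(-13.555°) = 0.0339, h₀ = 1.5369 rad.
Bracket: h₀ sin ϕ sin δ + cos ϕ cos δ sin h₀ = 1.5369×0.13917×-0.23438 + 0.99027×0.97215×0.99943 = -0.050132 + 0.962142 = 0.912010.
Q̄ = (S_0/π) × [bracket] = (1361/π) × 0.912010 = 395.10 W/m².
— Configuration B (ϕ=+8.0°):
Solar declination: sin δ = sin ε · sin L_s = sin 23.44° × sin 328.4° = -0.20844, so δ = -12.031°.
cos h₀ = −tan(+8.0°) tan(-12.031°) = 0.0300, h₀ = 1.5408 rad.
Bracket: h₀ sin ϕ sin δ + cos ϕ cos δ sin h₀ = 1.5408×0.13917×-0.20844 + 0.99027×0.97804×0.99955 = -0.044696 + 0.968088 = 0.923392.
Q̄ = (S_0/π) × [bracket] = (1361/π) × 0.923392 = 400.03 W/m².
Ratio Q̄_A / Q̄_B = 395.10 / 400.03 = 0.9877.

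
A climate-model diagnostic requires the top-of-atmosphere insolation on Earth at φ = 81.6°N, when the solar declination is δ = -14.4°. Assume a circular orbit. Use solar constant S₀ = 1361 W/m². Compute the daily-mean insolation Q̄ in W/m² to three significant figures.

cos H₀ = −tan(+81.6°) tan(-14.400°) = 1.7388 ≥ 1 ⇒ polar night, H₀ = 0 and Q̄ = 0.

Q̄ ≈ 0.00 W/m²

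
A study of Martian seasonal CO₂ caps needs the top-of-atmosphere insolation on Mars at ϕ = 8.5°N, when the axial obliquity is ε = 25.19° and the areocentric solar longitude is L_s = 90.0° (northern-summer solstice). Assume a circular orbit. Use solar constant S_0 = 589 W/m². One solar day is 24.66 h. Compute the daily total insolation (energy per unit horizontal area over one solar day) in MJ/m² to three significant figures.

16.6 MJ/m²

sin δ = sin 25.19° × sin 90.0° = 0.42562, so δ = +25.190°.
cos h₀ = −tan(+8.5°) tan(+25.190°) = -0.0703, h₀ = 1.6411 rad.
Bracket: h₀ sin ϕ sin δ + cos ϕ cos δ sin h₀ = 1.6411×0.14781×0.42562 + 0.98902×0.90490×0.99753 = 0.103243 + 0.892754 = 0.995997.
Q̄ = (S_0/π) × [bracket] = (589/π) × 0.995997 = 186.73 W/m².
Daily total = Q̄ × 24.66 h × 3600 s/h = 186.73 × 24.66 × 3600 / 10⁶ = 16.58 MJ/m².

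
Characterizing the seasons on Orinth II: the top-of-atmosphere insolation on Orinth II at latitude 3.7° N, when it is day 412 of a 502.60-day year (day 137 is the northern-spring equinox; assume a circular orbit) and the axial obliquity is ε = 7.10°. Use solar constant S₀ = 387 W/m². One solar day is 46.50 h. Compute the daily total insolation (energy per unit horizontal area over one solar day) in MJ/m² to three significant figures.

Solar longitude: λ_s = 360° × (412 − 137)/502.60 = 196.976°.
sin δ = sin 7.10° × sin 196.976° = -0.03609, so δ = -2.068°.
cos H₀ = −tan(+3.7°) tan(-2.068°) = 0.0023, H₀ = 1.5685 rad.
Bracket: H₀ sin φ sin δ + cos φ cos δ sin H₀ = 1.5685×0.06453×-0.03609 + 0.99792×0.99935×1.00000 = -0.003653 + 0.997271 = 0.993618.
Q̄ = (S₀/π) × [bracket] = (387/π) × 0.993618 = 122.40 W/m².
Daily total = Q̄ × 46.50 h × 3600 s/h = 122.40 × 46.50 × 3600 / 10⁶ = 20.49 MJ/m².

20.5 MJ/m²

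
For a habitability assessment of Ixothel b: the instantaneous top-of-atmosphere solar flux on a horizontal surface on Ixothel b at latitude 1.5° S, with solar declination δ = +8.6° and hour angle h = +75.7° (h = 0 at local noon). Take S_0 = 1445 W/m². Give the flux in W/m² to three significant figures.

347 W/m²

cos θ_z = sin ϕ sin δ + cos ϕ cos δ cos h = -0.003914 + 0.244138 = 0.240224.
Flux = S_0 · cos θ_z = 1445 × 0.240224 = 347.1 W/m².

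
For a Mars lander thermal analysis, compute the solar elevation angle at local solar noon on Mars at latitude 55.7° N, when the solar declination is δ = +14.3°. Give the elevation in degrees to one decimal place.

48.6°

At local noon the hour angle is zero, so the zenith angle equals |φ − δ| = |+55.7° − (+14.300°)| = 41.400°.
Elevation = 90° − 41.400° = 48.6°.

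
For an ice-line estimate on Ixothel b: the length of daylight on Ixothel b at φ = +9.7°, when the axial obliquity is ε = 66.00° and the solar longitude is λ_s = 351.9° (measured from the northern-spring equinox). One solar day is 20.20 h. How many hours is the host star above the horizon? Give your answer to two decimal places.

9.96 h

Solar declination: sin δ = sin ε · sin λ_s = sin 66.00° × sin 351.9° = -0.12872, so δ = -7.396°.
cos H₀ = −tan φ · tan δ = −tan(+9.7°) × tan(-7.396°) = 0.0222, so H₀ = 1.5486 rad = 88.73°.
Daylight = 2H₀/(2π) × 20.20 h = (1.5486/π) × 20.20 = 9.96 h.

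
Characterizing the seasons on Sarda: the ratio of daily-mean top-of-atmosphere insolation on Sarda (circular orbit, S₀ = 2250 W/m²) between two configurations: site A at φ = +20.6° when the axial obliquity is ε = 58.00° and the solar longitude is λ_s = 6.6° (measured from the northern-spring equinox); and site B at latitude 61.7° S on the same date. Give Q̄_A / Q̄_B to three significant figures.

— Configuration A (φ=+20.6°):
Solar declination: sin δ = sin ε · sin λ_s = sin 58.00° × sin 6.6° = 0.09747, so δ = +5.594°.
cos H₀ = −tan(+20.6°) tan(+5.594°) = -0.0368, H₀ = 1.6076 rad.
Bracket: H₀ sin φ sin δ + cos φ cos δ sin H₀ = 1.6076×0.35184×0.09747 + 0.93606×0.99524×0.99932 = 0.055131 + 0.930971 = 0.986102.
Q̄ = (S₀/π) × [bracket] = (2250/π) × 0.986102 = 706.24 W/m².
— Configuration B (φ=-61.7°):
cos H₀ = −tan(-61.7°) tan(+5.594°) = 0.1819, H₀ = 1.3879 rad.
Bracket: H₀ sin φ sin δ + cos φ cos δ sin H₀ = 1.3879×-0.88048×0.09747 + 0.47409×0.99524×0.98332 = -0.119110 + 0.463963 = 0.344853.
Q̄ = (S₀/π) × [bracket] = (2250/π) × 0.344853 = 246.98 W/m².
Ratio Q̄_A / Q̄_B = 706.24 / 246.98 = 2.860.

Q̄_A / Q̄_B ≈ 2.86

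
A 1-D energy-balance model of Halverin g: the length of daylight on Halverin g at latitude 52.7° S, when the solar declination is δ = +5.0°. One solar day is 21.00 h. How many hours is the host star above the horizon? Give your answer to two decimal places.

9.73 h

cos h₀ = −tan ϕ · tan δ = −tan(-52.7°) × tan(+5.000°) = 0.1148, so h₀ = 1.4557 rad = 83.41°.
Daylight = 2h₀/(2π) × 21.00 h = (1.4557/π) × 21.00 = 9.73 h.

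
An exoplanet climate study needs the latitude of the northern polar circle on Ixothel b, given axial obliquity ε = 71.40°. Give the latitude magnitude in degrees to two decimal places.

The polar circle is the lowest latitude that experiences at least one full rotation of continuous daylight at the northern-summer solstice; it lies at |φ| = 90° − ε = 90° − 71.40° = 18.60°.

18.60°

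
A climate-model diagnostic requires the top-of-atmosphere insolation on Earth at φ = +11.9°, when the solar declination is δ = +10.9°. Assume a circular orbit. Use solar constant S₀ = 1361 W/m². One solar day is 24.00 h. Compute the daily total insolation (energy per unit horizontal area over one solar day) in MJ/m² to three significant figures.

cos H₀ = −tan(+11.9°) tan(+10.900°) = -0.0406, H₀ = 1.6114 rad.
Bracket: H₀ sin φ sin δ + cos φ cos δ sin H₀ = 1.6114×0.20620×0.18910 + 0.97851×0.98196×0.99918 = 0.062832 + 0.960070 = 1.022902.
Q̄ = (S₀/π) × [bracket] = (1361/π) × 1.022902 = 443.14 W/m².
Daily total = Q̄ × 24.00 h × 3600 s/h = 443.14 × 24.00 × 3600 / 10⁶ = 38.29 MJ/m².

38.3 MJ/m²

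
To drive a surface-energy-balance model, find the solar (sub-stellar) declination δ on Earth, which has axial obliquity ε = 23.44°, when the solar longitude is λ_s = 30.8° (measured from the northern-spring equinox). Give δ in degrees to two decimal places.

δ = +11.75°

sin δ = sin ε · sin λ_s = sin 23.44° × sin 30.8° = 0.203685.
δ = arcsin(0.203685) = +11.75°.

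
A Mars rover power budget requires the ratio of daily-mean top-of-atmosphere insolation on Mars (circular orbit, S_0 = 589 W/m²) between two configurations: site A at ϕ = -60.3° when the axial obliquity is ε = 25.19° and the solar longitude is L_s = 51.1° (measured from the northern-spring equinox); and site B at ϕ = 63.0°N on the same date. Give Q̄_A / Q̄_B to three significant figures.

Q̄_A / Q̄_B ≈ 0.107

— Configuration A (ϕ=-60.3°):
Solar declination: sin δ = sin ε · sin L_s = sin 25.19° × sin 51.1° = 0.33124, so δ = +19.344°.
cos h₀ = −tan(-60.3°) tan(+19.344°) = 0.6155, h₀ = 0.9078 rad.
Bracket: h₀ sin ϕ sin δ + cos ϕ cos δ sin h₀ = 0.9078×-0.86863×0.33124 + 0.49546×0.94355×0.78816 = -0.261197 + 0.368458 = 0.107261.
Q̄ = (S_0/π) × [bracket] = (589/π) × 0.107261 = 20.110 W/m².
— Configuration B (ϕ=+63.0°):
cos h₀ = −tan(+63.0°) tan(+19.344°) = -0.6890, h₀ = 2.3309 rad.
Bracket: h₀ sin ϕ sin δ + cos ϕ cos δ sin h₀ = 2.3309×0.89101×0.33124 + 0.45399×0.94355×0.72478 = 0.687938 + 0.310468 = 0.998406.
Q̄ = (S_0/π) × [bracket] = (589/π) × 0.998406 = 187.19 W/m².
Ratio Q̄_A / Q̄_B = 20.110 / 187.19 = 0.1074.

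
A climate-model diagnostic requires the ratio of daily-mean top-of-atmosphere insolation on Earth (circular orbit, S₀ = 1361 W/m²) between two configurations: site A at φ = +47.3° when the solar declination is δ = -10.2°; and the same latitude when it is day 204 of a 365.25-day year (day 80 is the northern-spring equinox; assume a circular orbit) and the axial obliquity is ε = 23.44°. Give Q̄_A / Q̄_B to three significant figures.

Q̄_A / Q̄_B ≈ 0.442

— Configuration A (φ=+47.3°):
cos H₀ = −tan(+47.3°) tan(-10.200°) = 0.1950, H₀ = 1.3746 rad.
Bracket: H₀ sin φ sin δ + cos φ cos δ sin H₀ = 1.3746×0.73491×-0.17708 + 0.67816×0.98420×0.98081 = -0.178888 + 0.654637 = 0.475749.
Q̄ = (S₀/π) × [bracket] = (1361/π) × 0.475749 = 206.10 W/m².
— Configuration B (φ=+47.3°):
Solar longitude: λ_s = 360° × (204 − 80)/365.25 = 122.218°.
sin δ = sin 23.44° × sin 122.218° = 0.33654, so δ = +19.666°.
cos H₀ = −tan(+47.3°) tan(+19.666°) = -0.3873, H₀ = 1.9685 rad.
Bracket: H₀ sin φ sin δ + cos φ cos δ sin H₀ = 1.9685×0.73491×0.33654 + 0.67816×0.94167×0.92196 = 0.486862 + 0.588766 = 1.075628.
Q̄ = (S₀/π) × [bracket] = (1361/π) × 1.075628 = 465.98 W/m².
Ratio Q̄_A / Q̄_B = 206.10 / 465.98 = 0.4423.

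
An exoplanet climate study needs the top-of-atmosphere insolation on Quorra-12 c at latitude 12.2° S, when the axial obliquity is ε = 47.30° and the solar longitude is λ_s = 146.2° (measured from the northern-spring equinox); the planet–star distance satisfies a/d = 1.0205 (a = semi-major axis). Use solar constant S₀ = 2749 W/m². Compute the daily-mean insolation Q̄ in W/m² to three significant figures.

Q̄ ≈ 693 W/m²

Solar declination: sin δ = sin ε · sin λ_s = sin 47.30° × sin 146.2° = 0.40883, so δ = +24.131°.
cos H₀ = −tan(-12.2°) tan(+24.131°) = 0.0969, H₀ = 1.4738 rad.
Bracket: H₀ sin φ sin δ + cos φ cos δ sin H₀ = 1.4738×-0.21132×0.40883 + 0.97742×0.91261×0.99530 = -0.127327 + 0.887811 = 0.760484.
Inverse-square distance factor (a/d)² = 1.0205² = 1.041420.
Q̄ = (S₀/π) × 1.041420 × [bracket] = (2749/π) × 1.041420 × 0.760484 = 693.0 W/m².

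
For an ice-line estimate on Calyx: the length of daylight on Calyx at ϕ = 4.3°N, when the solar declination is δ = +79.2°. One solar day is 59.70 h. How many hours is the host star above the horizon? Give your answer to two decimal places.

37.55 h

cos h₀ = −tan ϕ · tan δ = −tan(+4.3°) × tan(+79.200°) = -0.3942, so h₀ = 1.9760 rad = 113.21°.
Daylight = 2h₀/(2π) × 59.70 h = (1.9760/π) × 59.70 = 37.55 h.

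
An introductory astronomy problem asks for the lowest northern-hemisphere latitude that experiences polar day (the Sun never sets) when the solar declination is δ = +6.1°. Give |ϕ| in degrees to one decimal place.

|ϕ| = 83.9°

Polar day requires cos h₀ = −tan ϕ tan δ ≤ −1, i.e. tan ϕ tan δ ≥ 1.
The boundary is |tan ϕ| · |tan δ| = 1, so |ϕ| = 90° − |δ| = 90° − 6.1° = 83.9° in the northern hemisphere.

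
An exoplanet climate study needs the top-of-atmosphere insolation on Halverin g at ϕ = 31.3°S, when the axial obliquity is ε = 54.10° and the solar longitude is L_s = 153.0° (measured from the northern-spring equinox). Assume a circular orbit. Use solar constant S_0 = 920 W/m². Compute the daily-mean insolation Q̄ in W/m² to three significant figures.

Solar declination: sin δ = sin ε · sin L_s = sin 54.10° × sin 153.0° = 0.36775, so δ = +21.577°.
cos h₀ = −tan(-31.3°) tan(+21.577°) = 0.2404, h₀ = 1.3280 rad.
Bracket: h₀ sin ϕ sin δ + cos ϕ cos δ sin h₀ = 1.3280×-0.51952×0.36775 + 0.85446×0.92992×0.97066 = -0.253719 + 0.771266 = 0.517547.
Q̄ = (S_0/π) × [bracket] = (920/π) × 0.517547 = 151.6 W/m².

Q̄ ≈ 152 W/m²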